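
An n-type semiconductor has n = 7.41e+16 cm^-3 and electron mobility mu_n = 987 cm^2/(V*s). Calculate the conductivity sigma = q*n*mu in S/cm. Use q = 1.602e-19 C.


Step 1: sigma = q * n * mu
Step 2: sigma = 1.602e-19 * 7.41e+16 * 987
Step 3: sigma = 1.172e+01 S/cm

1.172e+01


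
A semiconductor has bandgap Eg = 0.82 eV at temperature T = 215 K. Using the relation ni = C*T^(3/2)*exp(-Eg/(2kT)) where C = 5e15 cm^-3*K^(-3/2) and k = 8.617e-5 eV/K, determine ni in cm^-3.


Step 1: Compute kT = 8.617e-5 * 215 = 0.01852655 eV
Step 2: Exponent = -Eg/(2kT) = -0.82/(2*0.01852655) = -22.13040
Step 3: T^(3/2) = 215^1.5 = 3152.52
Step 4: ni = 5e15 * 3152.52 * exp(-22.13040) = 3.86e+09 cm^-3

3.86e+09


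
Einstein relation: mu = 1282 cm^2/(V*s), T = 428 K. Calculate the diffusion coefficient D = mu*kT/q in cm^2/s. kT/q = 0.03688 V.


Step 1: D = mu * (kT/q)
Step 2: D = 1282 * 0.03688
Step 3: D = 47.28 cm^2/s

47.28


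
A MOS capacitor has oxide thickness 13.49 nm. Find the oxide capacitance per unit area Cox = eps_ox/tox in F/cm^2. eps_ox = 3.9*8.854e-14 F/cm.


Step 1: eps_ox = 3.9 * 8.854e-14 = 3.45306e-13 F/cm
Step 2: tox in cm = 13.49 nm * 1e-7 = 1.3490e-06 cm
Step 3: Cox = 3.45306e-13 / 1.3490e-06 = 2.56e-07 F/cm^2

2.56e-07


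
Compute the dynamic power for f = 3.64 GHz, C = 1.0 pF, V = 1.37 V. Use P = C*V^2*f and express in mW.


Step 1: V^2 = 1.37^2 = 1.8769 V^2
Step 2: P = C*V^2*f = 1.0e-12 F * 1.8769 * 3.64e9 Hz
Step 3: P = 6.831916e-03 W
Step 4: P = 6.832 mW

6.832


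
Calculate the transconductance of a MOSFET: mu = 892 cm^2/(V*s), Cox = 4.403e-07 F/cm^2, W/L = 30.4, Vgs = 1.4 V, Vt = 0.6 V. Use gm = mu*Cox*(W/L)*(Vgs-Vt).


Step 1: Vov = Vgs - Vt = 1.4 - 0.6 = 0.8 V
Step 2: gm = mu * Cox * (W/L) * Vov
Step 3: gm = 892 * 4.403e-07 * 30.4 * 0.8 = 9.55e-03 S

9.55e-03


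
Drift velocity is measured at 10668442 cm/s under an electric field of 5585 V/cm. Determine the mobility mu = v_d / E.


Step 1: mu = v_d / E
Step 2: mu = 10668442 / 5585
Step 3: mu = 1910.2 cm^2/(V*s)

1910.2


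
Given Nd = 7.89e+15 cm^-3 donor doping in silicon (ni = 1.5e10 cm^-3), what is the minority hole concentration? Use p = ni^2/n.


Step 1: Since Nd >> ni, n ≈ Nd = 7.89e+15 cm^-3
Step 2: p = ni^2 / n = (1.5e10)^2 / 7.89e+15
Step 3: p = 2.25e20 / 7.89e+15 = 2.85e+04 cm^-3

2.85e+04


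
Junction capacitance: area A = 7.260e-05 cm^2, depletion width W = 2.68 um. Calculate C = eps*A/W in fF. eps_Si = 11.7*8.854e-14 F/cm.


Step 1: eps_Si = 11.7 * 8.854e-14 = 1.035918e-12 F/cm
Step 2: W in cm = 2.68 * 1e-4 = 2.68e-04 cm
Step 3: C = 1.035918e-12 * 7.260e-05 / 2.68e-04 = 2.806255e-13 F
Step 4: C = 280.63 fF

280.63


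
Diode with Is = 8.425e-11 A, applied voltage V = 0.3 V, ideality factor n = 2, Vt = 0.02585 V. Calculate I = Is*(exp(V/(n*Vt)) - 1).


Step 1: V/(n*Vt) = 0.3/(2*0.02585) = 5.8027
Step 2: exp(5.8027) = 3.3119e+02
Step 3: I = 8.425e-11 * (3.3119e+02 - 1) = 2.78e-08 A

2.78e-08


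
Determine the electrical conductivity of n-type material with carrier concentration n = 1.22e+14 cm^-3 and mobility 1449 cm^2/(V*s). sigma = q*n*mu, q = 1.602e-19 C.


Step 1: sigma = q * n * mu
Step 2: sigma = 1.602e-19 * 1.22e+14 * 1449
Step 3: sigma = 2.832e-02 S/cm

2.832e-02


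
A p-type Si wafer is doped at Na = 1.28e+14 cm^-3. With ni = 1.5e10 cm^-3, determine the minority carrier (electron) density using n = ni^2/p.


Step 1: Majority hole concentration p ≈ Na = 1.28e+14 cm^-3
Step 2: n = ni^2 / Na = (1.5e10)^2 / 1.28e+14
Step 3: n = 1.76e+06 cm^-3

1.76e+06


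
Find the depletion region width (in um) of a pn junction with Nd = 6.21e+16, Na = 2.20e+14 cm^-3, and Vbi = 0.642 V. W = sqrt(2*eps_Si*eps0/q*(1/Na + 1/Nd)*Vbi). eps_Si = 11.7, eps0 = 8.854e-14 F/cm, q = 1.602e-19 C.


Step 1: 1/Na + 1/Nd = 1/2.20e+14 + 1/6.21e+16 = 4.56156e-15
Step 2: 2*eps*eps0/q = 2*11.7*8.854e-14/1.602e-19 = 1.293281e+07
Step 3: W^2 = 1.293281e+07 * 4.56156e-15 * 0.642 = 3.78740e-08
Step 4: W = sqrt(3.78740e-08) = 1.946e-04 cm = 1.946 um

1.946


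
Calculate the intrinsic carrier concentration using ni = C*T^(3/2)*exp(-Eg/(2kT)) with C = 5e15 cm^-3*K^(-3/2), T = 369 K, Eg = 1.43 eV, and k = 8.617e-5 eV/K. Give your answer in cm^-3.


Step 1: Compute kT = 8.617e-5 * 369 = 0.03179673 eV
Step 2: Exponent = -Eg/(2kT) = -1.43/(2*0.03179673) = -22.48659
Step 3: T^(3/2) = 369^1.5 = 7088.26
Step 4: ni = 5e15 * 7088.26 * exp(-22.48659) = 6.08e+09 cm^-3

6.08e+09


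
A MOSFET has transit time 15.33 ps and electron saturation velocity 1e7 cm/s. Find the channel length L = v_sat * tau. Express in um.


Step 1: tau in seconds = 15.33 ps * 1e-12 = 1.5330e-11 s
Step 2: L = v_sat * tau = 1e7 * 1.5330e-11 = 1.5330e-04 cm
Step 3: L in um = 1.5330e-04 * 1e4 = 1.533 um

1.533


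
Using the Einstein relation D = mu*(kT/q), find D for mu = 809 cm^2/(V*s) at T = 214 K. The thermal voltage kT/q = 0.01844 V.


Step 1: D = mu * (kT/q)
Step 2: D = 809 * 0.01844
Step 3: D = 14.92 cm^2/s

14.92


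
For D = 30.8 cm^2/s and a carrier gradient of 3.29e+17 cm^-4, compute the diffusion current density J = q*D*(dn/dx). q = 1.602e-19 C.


Step 1: J = q * D * (dn/dx)
Step 2: J = 1.602e-19 * 30.8 * 3.29e+17
Step 3: J = 1.62e+00 A/cm^2

1.62e+00


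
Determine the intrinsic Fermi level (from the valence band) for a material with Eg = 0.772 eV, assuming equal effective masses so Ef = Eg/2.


Step 1: For an intrinsic semiconductor, the Fermi level sits at midgap.
Step 2: Ef = Eg / 2 = 0.772 / 2 = 0.386 eV

0.386


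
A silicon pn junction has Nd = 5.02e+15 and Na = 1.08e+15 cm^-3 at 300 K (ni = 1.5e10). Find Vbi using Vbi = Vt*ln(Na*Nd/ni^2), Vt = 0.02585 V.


Step 1: Compute Na*Nd/ni^2 = 1.08e+15 * 5.02e+15 / (1.5e10)^2 = 2.4096e+10
Step 2: ln(2.4096e+10) = 23.9053
Step 3: Vbi = 0.02585 * 23.9053 = 0.618 V

0.618


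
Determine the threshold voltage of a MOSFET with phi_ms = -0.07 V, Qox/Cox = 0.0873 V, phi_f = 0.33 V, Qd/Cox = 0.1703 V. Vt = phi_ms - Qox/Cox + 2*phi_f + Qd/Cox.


Step 1: Vt = phi_ms - Qox/Cox + 2*phi_f + Qd/Cox
Step 2: Vt = -0.07 - 0.0873 + 2*0.33 + 0.1703
Step 3: Vt = -0.07 - 0.0873 + 0.66 + 0.1703
Step 4: Vt = 0.673 V

0.673


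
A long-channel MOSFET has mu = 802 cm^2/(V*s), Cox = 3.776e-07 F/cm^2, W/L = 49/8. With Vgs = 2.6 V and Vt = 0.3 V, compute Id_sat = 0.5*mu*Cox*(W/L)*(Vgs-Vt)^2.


Step 1: Overdrive voltage Vov = Vgs - Vt = 2.6 - 0.3 = 2.3 V
Step 2: W/L = 49/8 = 6.125
Step 3: Id = 0.5 * 802 * 3.776e-07 * 6.125 * 2.3^2
Step 4: Id = 4.91e-03 A

4.91e-03


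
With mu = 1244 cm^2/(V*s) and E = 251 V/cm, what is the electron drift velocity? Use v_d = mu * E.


Step 1: v_d = mu * E
Step 2: v_d = 1244 * 251 = 312244
Step 3: v_d = 3.12e+05 cm/s

3.12e+05


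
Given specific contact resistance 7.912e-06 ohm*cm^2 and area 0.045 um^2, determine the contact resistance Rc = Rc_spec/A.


Step 1: Convert area to cm^2: 0.045 um^2 = 4.5000e-10 cm^2
Step 2: Rc = Rc_spec / A = 7.912e-06 / 4.5000e-10
Step 3: Rc = 1.76e+04 ohms

1.76e+04


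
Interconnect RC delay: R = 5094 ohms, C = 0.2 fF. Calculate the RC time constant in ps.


Step 1: tau = R * C
Step 2: tau = 5094 * 0.2 fF = 5094 * 2.0e-16 F
Step 3: tau = 1.0188e-12 s = 1.0188 ps

1.0188


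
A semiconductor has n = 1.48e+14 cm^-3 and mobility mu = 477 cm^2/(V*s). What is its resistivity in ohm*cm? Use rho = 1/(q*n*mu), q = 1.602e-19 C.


Step 1: sigma = q * n * mu = 1.602e-19 * 1.48e+14 * 477 = 1.13095e-02 S/cm
Step 2: rho = 1 / sigma = 1 / 1.13095e-02 = 88.42 ohm*cm

88.42


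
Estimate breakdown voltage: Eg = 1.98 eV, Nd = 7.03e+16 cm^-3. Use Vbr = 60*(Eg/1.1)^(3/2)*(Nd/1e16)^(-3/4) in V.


Step 1: Eg/1.1 = 1.98/1.1 = 1.800000
Step 2: (Eg/1.1)^1.5 = 1.800000^1.5 = 2.414953
Step 3: (Nd/1e16)^(-0.75) = (7.03)^(-0.75) = 0.231624
Step 4: Vbr = 60 * 2.414953 * 0.231624 = 33.6 V

33.6


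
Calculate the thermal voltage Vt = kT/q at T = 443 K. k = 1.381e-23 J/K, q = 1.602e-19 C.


Step 1: kT = 1.381e-23 * 443 = 6.11783e-21 J
Step 2: Vt = kT/q = 6.11783e-21 / 1.602e-19
Step 3: Vt = 0.03819 V

0.03819


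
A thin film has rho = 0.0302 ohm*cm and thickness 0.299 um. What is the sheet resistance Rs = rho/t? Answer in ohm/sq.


Step 1: Convert thickness to cm: t = 0.299 um = 2.9900e-05 cm
Step 2: Rs = rho / t = 0.0302 / 2.9900e-05
Step 3: Rs = 1010.0 ohm/sq

1010.0


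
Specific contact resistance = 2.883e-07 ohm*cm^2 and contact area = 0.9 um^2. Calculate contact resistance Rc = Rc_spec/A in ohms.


Step 1: Convert area to cm^2: 0.9 um^2 = 9.0000e-09 cm^2
Step 2: Rc = Rc_spec / A = 2.883e-07 / 9.0000e-09
Step 3: Rc = 3.20e+01 ohms

3.20e+01


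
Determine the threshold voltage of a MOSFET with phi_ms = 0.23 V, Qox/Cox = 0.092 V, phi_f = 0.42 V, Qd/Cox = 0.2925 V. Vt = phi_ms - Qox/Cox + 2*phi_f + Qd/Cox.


Step 1: Vt = phi_ms - Qox/Cox + 2*phi_f + Qd/Cox
Step 2: Vt = 0.23 - 0.092 + 2*0.42 + 0.2925
Step 3: Vt = 0.23 - 0.092 + 0.84 + 0.2925
Step 4: Vt = 1.2705 V

1.2705


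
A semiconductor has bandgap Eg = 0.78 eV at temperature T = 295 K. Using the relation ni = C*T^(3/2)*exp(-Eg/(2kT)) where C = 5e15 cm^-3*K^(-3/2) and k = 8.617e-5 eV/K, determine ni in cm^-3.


Step 1: Compute kT = 8.617e-5 * 295 = 0.02542015 eV
Step 2: Exponent = -Eg/(2kT) = -0.78/(2*0.02542015) = -15.34216
Step 3: T^(3/2) = 295^1.5 = 5066.79
Step 4: ni = 5e15 * 5066.79 * exp(-15.34216) = 5.50e+12 cm^-3

5.50e+12


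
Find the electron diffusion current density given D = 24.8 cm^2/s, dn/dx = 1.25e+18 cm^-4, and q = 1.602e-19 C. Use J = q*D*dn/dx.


Step 1: J = q * D * (dn/dx)
Step 2: J = 1.602e-19 * 24.8 * 1.25e+18
Step 3: J = 4.97e+00 A/cm^2

4.97e+00


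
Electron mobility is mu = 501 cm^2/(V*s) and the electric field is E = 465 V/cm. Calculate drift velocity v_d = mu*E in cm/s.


Step 1: v_d = mu * E
Step 2: v_d = 501 * 465 = 232965
Step 3: v_d = 2.33e+05 cm/s

2.33e+05


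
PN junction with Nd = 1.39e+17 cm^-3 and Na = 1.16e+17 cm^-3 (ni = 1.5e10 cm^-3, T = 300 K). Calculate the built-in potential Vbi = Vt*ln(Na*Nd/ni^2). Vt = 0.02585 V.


Step 1: Compute Na*Nd/ni^2 = 1.16e+17 * 1.39e+17 / (1.5e10)^2 = 7.1662e+13
Step 2: ln(7.1662e+13) = 31.9030
Step 3: Vbi = 0.02585 * 31.9030 = 0.825 V

0.825


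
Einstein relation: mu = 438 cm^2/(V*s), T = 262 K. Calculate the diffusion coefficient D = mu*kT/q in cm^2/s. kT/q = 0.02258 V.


Step 1: D = mu * (kT/q)
Step 2: D = 438 * 0.02258
Step 3: D = 9.89 cm^2/s

9.89


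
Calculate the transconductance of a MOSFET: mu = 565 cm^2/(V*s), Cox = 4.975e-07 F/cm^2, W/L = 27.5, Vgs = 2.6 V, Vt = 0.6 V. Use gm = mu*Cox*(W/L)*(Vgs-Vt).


Step 1: Vov = Vgs - Vt = 2.6 - 0.6 = 2.0 V
Step 2: gm = mu * Cox * (W/L) * Vov
Step 3: gm = 565 * 4.975e-07 * 27.5 * 2.0 = 1.55e-02 S

1.55e-02


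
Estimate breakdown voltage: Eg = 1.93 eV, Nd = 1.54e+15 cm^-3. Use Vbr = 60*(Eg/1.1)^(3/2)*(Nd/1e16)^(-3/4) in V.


Step 1: Eg/1.1 = 1.93/1.1 = 1.754545
Step 2: (Eg/1.1)^1.5 = 1.754545^1.5 = 2.324057
Step 3: (Nd/1e16)^(-0.75) = (0.154)^(-0.75) = 4.067799
Step 4: Vbr = 60 * 2.324057 * 4.067799 = 567.2 V

567.2


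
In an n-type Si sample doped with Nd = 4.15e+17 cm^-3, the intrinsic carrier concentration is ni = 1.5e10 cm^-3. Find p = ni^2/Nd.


Step 1: Since Nd >> ni, n ≈ Nd = 4.15e+17 cm^-3
Step 2: p = ni^2 / n = (1.5e10)^2 / 4.15e+17
Step 3: p = 2.25e20 / 4.15e+17 = 5.42e+02 cm^-3

5.42e+02


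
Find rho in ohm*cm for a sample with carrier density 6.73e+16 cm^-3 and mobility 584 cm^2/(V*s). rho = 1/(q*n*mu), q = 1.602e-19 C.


Step 1: sigma = q * n * mu = 1.602e-19 * 6.73e+16 * 584 = 6.29637e+00 S/cm
Step 2: rho = 1 / sigma = 1 / 6.29637e+00 = 0.1588 ohm*cm

0.1588


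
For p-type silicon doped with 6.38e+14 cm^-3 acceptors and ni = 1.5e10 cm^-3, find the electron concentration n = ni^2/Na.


Step 1: Majority hole concentration p ≈ Na = 6.38e+14 cm^-3
Step 2: n = ni^2 / Na = (1.5e10)^2 / 6.38e+14
Step 3: n = 3.53e+05 cm^-3

3.53e+05


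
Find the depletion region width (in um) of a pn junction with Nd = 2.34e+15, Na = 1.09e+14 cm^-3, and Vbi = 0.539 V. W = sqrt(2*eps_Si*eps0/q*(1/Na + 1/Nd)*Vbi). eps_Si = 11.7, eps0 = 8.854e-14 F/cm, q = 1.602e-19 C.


Step 1: 1/Na + 1/Nd = 1/1.09e+14 + 1/2.34e+15 = 9.60166e-15
Step 2: 2*eps*eps0/q = 2*11.7*8.854e-14/1.602e-19 = 1.293281e+07
Step 3: W^2 = 1.293281e+07 * 9.60166e-15 * 0.539 = 6.69311e-08
Step 4: W = sqrt(6.69311e-08) = 2.587e-04 cm = 2.587 um

2.587


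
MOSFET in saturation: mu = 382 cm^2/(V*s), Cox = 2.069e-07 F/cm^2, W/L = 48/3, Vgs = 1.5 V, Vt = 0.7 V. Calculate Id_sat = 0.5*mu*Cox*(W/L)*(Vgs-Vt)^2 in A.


Step 1: Overdrive voltage Vov = Vgs - Vt = 1.5 - 0.7 = 0.8 V
Step 2: W/L = 48/3 = 16
Step 3: Id = 0.5 * 382 * 2.069e-07 * 16 * 0.8^2
Step 4: Id = 4.05e-04 A

4.05e-04


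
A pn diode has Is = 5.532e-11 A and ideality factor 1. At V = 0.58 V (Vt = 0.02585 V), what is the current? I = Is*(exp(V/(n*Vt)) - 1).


Step 1: V/(n*Vt) = 0.58/(1*0.02585) = 22.4371
Step 2: exp(22.4371) = 5.5502e+09
Step 3: I = 5.532e-11 * (5.5502e+09 - 1) = 3.07e-01 A

3.07e-01


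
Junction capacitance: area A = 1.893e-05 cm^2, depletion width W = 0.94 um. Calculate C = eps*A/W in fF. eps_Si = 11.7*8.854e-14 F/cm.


Step 1: eps_Si = 11.7 * 8.854e-14 = 1.035918e-12 F/cm
Step 2: W in cm = 0.94 * 1e-4 = 9.40e-05 cm
Step 3: C = 1.035918e-12 * 1.893e-05 / 9.40e-05 = 2.086163e-13 F
Step 4: C = 208.62 fF

208.62


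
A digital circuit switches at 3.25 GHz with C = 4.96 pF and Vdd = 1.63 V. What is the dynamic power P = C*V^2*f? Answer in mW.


Step 1: V^2 = 1.63^2 = 2.6569 V^2
Step 2: P = C*V^2*f = 4.96e-12 F * 2.6569 * 3.25e9 Hz
Step 3: P = 4.2829228e-02 W
Step 4: P = 42.829 mW

42.829


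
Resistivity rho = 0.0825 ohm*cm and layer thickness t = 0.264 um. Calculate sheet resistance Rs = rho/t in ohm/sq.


Step 1: Convert thickness to cm: t = 0.264 um = 2.6400e-05 cm
Step 2: Rs = rho / t = 0.0825 / 2.6400e-05
Step 3: Rs = 3125.0 ohm/sq

3125.0


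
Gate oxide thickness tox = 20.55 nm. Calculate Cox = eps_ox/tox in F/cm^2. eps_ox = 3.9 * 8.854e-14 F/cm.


Step 1: eps_ox = 3.9 * 8.854e-14 = 3.45306e-13 F/cm
Step 2: tox in cm = 20.55 nm * 1e-7 = 2.0550e-06 cm
Step 3: Cox = 3.45306e-13 / 2.0550e-06 = 1.68e-07 F/cm^2

1.68e-07


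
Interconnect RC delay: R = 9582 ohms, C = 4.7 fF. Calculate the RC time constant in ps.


Step 1: tau = R * C
Step 2: tau = 9582 * 4.7 fF = 9582 * 4.7e-15 F
Step 3: tau = 4.50354e-11 s = 45.0354 ps

45.0354


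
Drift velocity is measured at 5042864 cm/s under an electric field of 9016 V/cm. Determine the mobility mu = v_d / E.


Step 1: mu = v_d / E
Step 2: mu = 5042864 / 9016
Step 3: mu = 559.32 cm^2/(V*s)

559.32


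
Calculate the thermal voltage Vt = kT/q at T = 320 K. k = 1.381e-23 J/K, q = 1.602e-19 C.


Step 1: kT = 1.381e-23 * 320 = 4.4192e-21 J
Step 2: Vt = kT/q = 4.4192e-21 / 1.602e-19
Step 3: Vt = 0.02759 V

0.02759


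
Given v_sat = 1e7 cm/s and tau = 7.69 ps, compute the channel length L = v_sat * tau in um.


Step 1: tau in seconds = 7.69 ps * 1e-12 = 7.6900e-12 s
Step 2: L = v_sat * tau = 1e7 * 7.6900e-12 = 7.6900e-05 cm
Step 3: L in um = 7.6900e-05 * 1e4 = 0.769 um

0.769


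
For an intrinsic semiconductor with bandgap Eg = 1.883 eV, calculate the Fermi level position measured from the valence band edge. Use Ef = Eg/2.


Step 1: For an intrinsic semiconductor, the Fermi level sits at midgap.
Step 2: Ef = Eg / 2 = 1.883 / 2 = 0.9415 eV

0.9415


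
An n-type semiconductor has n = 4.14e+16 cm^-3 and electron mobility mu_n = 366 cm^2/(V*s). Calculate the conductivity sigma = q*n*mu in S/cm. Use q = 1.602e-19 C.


Step 1: sigma = q * n * mu
Step 2: sigma = 1.602e-19 * 4.14e+16 * 366
Step 3: sigma = 2.427e+00 S/cm

2.427e+00


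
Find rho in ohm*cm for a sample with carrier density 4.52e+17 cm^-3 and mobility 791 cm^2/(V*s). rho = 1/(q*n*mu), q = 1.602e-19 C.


Step 1: sigma = q * n * mu = 1.602e-19 * 4.52e+17 * 791 = 5.72766e+01 S/cm
Step 2: rho = 1 / sigma = 1 / 5.72766e+01 = 0.01746 ohm*cm

0.01746


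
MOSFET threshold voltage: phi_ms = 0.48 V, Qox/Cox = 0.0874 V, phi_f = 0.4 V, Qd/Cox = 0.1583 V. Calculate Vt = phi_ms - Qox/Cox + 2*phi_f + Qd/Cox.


Step 1: Vt = phi_ms - Qox/Cox + 2*phi_f + Qd/Cox
Step 2: Vt = 0.48 - 0.0874 + 2*0.4 + 0.1583
Step 3: Vt = 0.48 - 0.0874 + 0.8 + 0.1583
Step 4: Vt = 1.3509 V

1.3509


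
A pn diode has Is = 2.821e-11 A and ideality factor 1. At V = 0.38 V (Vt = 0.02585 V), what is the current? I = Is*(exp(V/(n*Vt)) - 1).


Step 1: V/(n*Vt) = 0.38/(1*0.02585) = 14.7002
Step 2: exp(14.7002) = 2.4222e+06
Step 3: I = 2.821e-11 * (2.4222e+06 - 1) = 6.83e-05 A

6.83e-05


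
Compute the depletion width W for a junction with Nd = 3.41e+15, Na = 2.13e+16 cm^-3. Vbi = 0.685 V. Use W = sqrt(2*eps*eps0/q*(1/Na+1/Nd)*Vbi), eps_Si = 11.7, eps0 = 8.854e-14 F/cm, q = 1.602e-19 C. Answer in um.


Step 1: 1/Na + 1/Nd = 1/2.13e+16 + 1/3.41e+15 = 3.40203e-16
Step 2: 2*eps*eps0/q = 2*11.7*8.854e-14/1.602e-19 = 1.293281e+07
Step 3: W^2 = 1.293281e+07 * 3.40203e-16 * 0.685 = 3.01385e-09
Step 4: W = sqrt(3.01385e-09) = 5.490e-05 cm = 0.549 um

0.549


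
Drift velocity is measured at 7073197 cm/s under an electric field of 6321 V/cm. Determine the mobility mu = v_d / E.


Step 1: mu = v_d / E
Step 2: mu = 7073197 / 6321
Step 3: mu = 1119.0 cm^2/(V*s)

1119.0


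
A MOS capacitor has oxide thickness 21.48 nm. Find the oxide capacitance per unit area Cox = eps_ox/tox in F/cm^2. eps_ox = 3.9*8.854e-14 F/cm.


Step 1: eps_ox = 3.9 * 8.854e-14 = 3.45306e-13 F/cm
Step 2: tox in cm = 21.48 nm * 1e-7 = 2.1480e-06 cm
Step 3: Cox = 3.45306e-13 / 2.1480e-06 = 1.61e-07 F/cm^2

1.61e-07


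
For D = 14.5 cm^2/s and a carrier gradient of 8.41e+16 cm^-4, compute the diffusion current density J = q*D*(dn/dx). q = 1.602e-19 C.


Step 1: J = q * D * (dn/dx)
Step 2: J = 1.602e-19 * 14.5 * 8.41e+16
Step 3: J = 1.95e-01 A/cm^2

1.95e-01


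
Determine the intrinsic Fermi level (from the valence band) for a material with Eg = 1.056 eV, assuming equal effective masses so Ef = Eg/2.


Step 1: For an intrinsic semiconductor, the Fermi level sits at midgap.
Step 2: Ef = Eg / 2 = 1.056 / 2 = 0.528 eV

0.528


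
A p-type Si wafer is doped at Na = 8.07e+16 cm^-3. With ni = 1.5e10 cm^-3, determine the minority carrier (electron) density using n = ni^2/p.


Step 1: Majority hole concentration p ≈ Na = 8.07e+16 cm^-3
Step 2: n = ni^2 / Na = (1.5e10)^2 / 8.07e+16
Step 3: n = 2.79e+03 cm^-3

2.79e+03


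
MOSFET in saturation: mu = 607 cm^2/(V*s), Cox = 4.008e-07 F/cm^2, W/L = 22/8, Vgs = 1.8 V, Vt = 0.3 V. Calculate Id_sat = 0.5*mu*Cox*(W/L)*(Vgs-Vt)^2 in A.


Step 1: Overdrive voltage Vov = Vgs - Vt = 1.8 - 0.3 = 1.5 V
Step 2: W/L = 22/8 = 2.75
Step 3: Id = 0.5 * 607 * 4.008e-07 * 2.75 * 1.5^2
Step 4: Id = 7.53e-04 A

7.53e-04


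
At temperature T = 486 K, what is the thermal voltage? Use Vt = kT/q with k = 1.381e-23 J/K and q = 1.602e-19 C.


Step 1: kT = 1.381e-23 * 486 = 6.71166e-21 J
Step 2: Vt = kT/q = 6.71166e-21 / 1.602e-19
Step 3: Vt = 0.0419 V

0.0419


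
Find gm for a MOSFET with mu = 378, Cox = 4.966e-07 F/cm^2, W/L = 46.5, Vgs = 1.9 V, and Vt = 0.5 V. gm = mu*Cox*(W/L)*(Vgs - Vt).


Step 1: Vov = Vgs - Vt = 1.9 - 0.5 = 1.4 V
Step 2: gm = mu * Cox * (W/L) * Vov
Step 3: gm = 378 * 4.966e-07 * 46.5 * 1.4 = 1.22e-02 S

1.22e-02


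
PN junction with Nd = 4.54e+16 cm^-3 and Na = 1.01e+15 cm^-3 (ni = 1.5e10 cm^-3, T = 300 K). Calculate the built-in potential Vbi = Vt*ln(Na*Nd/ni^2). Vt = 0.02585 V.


Step 1: Compute Na*Nd/ni^2 = 1.01e+15 * 4.54e+16 / (1.5e10)^2 = 2.0380e+11
Step 2: ln(2.0380e+11) = 26.0404
Step 3: Vbi = 0.02585 * 26.0404 = 0.673 V

0.673


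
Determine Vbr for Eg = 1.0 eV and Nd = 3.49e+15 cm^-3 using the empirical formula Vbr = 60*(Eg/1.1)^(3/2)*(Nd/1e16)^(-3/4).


Step 1: Eg/1.1 = 1.0/1.1 = 0.909091
Step 2: (Eg/1.1)^1.5 = 0.909091^1.5 = 0.866784
Step 3: (Nd/1e16)^(-0.75) = (0.349)^(-0.75) = 2.202323
Step 4: Vbr = 60 * 0.866784 * 2.202323 = 114.5 V

114.5


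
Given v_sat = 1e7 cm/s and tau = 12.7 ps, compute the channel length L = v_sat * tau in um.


Step 1: tau in seconds = 12.7 ps * 1e-12 = 1.2700e-11 s
Step 2: L = v_sat * tau = 1e7 * 1.2700e-11 = 1.2700e-04 cm
Step 3: L in um = 1.2700e-04 * 1e4 = 1.27 um

1.27


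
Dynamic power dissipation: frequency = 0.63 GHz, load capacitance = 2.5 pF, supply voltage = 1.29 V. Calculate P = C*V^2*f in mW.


Step 1: V^2 = 1.29^2 = 1.6641 V^2
Step 2: P = C*V^2*f = 2.5e-12 F * 1.6641 * 0.63e9 Hz
Step 3: P = 2.6209575e-03 W
Step 4: P = 2.621 mW

2.621


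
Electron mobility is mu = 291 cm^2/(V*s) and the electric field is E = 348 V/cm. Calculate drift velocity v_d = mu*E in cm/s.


Step 1: v_d = mu * E
Step 2: v_d = 291 * 348 = 101268
Step 3: v_d = 1.01e+05 cm/s

1.01e+05


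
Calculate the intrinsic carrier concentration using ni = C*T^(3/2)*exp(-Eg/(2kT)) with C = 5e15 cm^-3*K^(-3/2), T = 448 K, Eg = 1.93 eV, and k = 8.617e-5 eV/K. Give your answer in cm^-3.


Step 1: Compute kT = 8.617e-5 * 448 = 0.03860416 eV
Step 2: Exponent = -Eg/(2kT) = -1.93/(2*0.03860416) = -24.99731
Step 3: T^(3/2) = 448^1.5 = 9482.37
Step 4: ni = 5e15 * 9482.37 * exp(-24.99731) = 6.60e+08 cm^-3

6.60e+08


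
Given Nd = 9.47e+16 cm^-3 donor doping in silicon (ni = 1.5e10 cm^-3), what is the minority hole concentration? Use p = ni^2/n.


Step 1: Since Nd >> ni, n ≈ Nd = 9.47e+16 cm^-3
Step 2: p = ni^2 / n = (1.5e10)^2 / 9.47e+16
Step 3: p = 2.25e20 / 9.47e+16 = 2.38e+03 cm^-3

2.38e+03


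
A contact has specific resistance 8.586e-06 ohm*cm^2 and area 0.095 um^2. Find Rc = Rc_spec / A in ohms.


Step 1: Convert area to cm^2: 0.095 um^2 = 9.5000e-10 cm^2
Step 2: Rc = Rc_spec / A = 8.586e-06 / 9.5000e-10
Step 3: Rc = 9.04e+03 ohms

9.04e+03


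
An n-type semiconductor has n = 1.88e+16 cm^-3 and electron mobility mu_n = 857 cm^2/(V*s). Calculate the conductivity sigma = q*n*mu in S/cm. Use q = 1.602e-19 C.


Step 1: sigma = q * n * mu
Step 2: sigma = 1.602e-19 * 1.88e+16 * 857
Step 3: sigma = 2.581e+00 S/cm

2.581e+00


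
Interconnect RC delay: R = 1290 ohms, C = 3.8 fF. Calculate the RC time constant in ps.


Step 1: tau = R * C
Step 2: tau = 1290 * 3.8 fF = 1290 * 3.8e-15 F
Step 3: tau = 4.902e-12 s = 4.902 ps

4.902


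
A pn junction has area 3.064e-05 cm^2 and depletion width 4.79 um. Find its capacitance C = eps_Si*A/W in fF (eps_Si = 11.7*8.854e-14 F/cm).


Step 1: eps_Si = 11.7 * 8.854e-14 = 1.035918e-12 F/cm
Step 2: W in cm = 4.79 * 1e-4 = 4.79e-04 cm
Step 3: C = 1.035918e-12 * 3.064e-05 / 4.79e-04 = 6.626415e-14 F
Step 4: C = 66.26 fF

66.26


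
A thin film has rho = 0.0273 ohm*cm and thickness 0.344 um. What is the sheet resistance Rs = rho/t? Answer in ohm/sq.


Step 1: Convert thickness to cm: t = 0.344 um = 3.4400e-05 cm
Step 2: Rs = rho / t = 0.0273 / 3.4400e-05
Step 3: Rs = 793.6 ohm/sq

793.6


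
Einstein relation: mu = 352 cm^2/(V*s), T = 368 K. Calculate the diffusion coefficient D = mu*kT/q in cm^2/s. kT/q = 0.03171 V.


Step 1: D = mu * (kT/q)
Step 2: D = 352 * 0.03171
Step 3: D = 11.16 cm^2/s

11.16


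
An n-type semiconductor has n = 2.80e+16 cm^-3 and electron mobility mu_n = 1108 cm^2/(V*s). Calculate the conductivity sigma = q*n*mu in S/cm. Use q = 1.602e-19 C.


Step 1: sigma = q * n * mu
Step 2: sigma = 1.602e-19 * 2.80e+16 * 1108
Step 3: sigma = 4.970e+00 S/cm

4.970e+00


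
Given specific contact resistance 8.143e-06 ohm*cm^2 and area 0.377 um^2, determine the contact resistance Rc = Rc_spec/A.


Step 1: Convert area to cm^2: 0.377 um^2 = 3.7700e-09 cm^2
Step 2: Rc = Rc_spec / A = 8.143e-06 / 3.7700e-09
Step 3: Rc = 2.16e+03 ohms

2.16e+03


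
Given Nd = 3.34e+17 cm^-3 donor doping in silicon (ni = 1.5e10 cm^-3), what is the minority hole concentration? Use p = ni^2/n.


Step 1: Since Nd >> ni, n ≈ Nd = 3.34e+17 cm^-3
Step 2: p = ni^2 / n = (1.5e10)^2 / 3.34e+17
Step 3: p = 2.25e20 / 3.34e+17 = 6.74e+02 cm^-3

6.74e+02


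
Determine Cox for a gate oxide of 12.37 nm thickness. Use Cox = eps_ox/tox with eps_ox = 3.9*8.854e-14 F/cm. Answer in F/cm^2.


Step 1: eps_ox = 3.9 * 8.854e-14 = 3.45306e-13 F/cm
Step 2: tox in cm = 12.37 nm * 1e-7 = 1.2370e-06 cm
Step 3: Cox = 3.45306e-13 / 1.2370e-06 = 2.79e-07 F/cm^2

2.79e-07


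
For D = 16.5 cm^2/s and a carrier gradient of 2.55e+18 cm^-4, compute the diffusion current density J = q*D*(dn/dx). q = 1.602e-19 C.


Step 1: J = q * D * (dn/dx)
Step 2: J = 1.602e-19 * 16.5 * 2.55e+18
Step 3: J = 6.74e+00 A/cm^2

6.74e+00


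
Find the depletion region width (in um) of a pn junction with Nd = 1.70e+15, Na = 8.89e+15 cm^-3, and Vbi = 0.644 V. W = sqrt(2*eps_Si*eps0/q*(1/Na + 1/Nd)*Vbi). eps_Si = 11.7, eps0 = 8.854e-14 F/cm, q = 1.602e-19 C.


Step 1: 1/Na + 1/Nd = 1/8.89e+15 + 1/1.70e+15 = 7.00721e-16
Step 2: 2*eps*eps0/q = 2*11.7*8.854e-14/1.602e-19 = 1.293281e+07
Step 3: W^2 = 1.293281e+07 * 7.00721e-16 * 0.644 = 5.83612e-09
Step 4: W = sqrt(5.83612e-09) = 7.639e-05 cm = 0.7639 um

0.7639


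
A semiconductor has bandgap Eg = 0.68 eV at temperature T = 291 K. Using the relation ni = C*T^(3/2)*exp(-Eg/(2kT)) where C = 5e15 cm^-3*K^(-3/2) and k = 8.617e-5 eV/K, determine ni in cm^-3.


Step 1: Compute kT = 8.617e-5 * 291 = 0.02507547 eV
Step 2: Exponent = -Eg/(2kT) = -0.68/(2*0.02507547) = -13.55907
Step 3: T^(3/2) = 291^1.5 = 4964.09
Step 4: ni = 5e15 * 4964.09 * exp(-13.55907) = 3.21e+13 cm^-3

3.21e+13


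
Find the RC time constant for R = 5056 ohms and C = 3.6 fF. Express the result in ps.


Step 1: tau = R * C
Step 2: tau = 5056 * 3.6 fF = 5056 * 3.6e-15 F
Step 3: tau = 1.82016e-11 s = 18.2016 ps

18.2016


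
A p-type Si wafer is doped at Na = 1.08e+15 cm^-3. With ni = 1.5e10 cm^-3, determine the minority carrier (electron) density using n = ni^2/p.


Step 1: Majority hole concentration p ≈ Na = 1.08e+15 cm^-3
Step 2: n = ni^2 / Na = (1.5e10)^2 / 1.08e+15
Step 3: n = 2.08e+05 cm^-3

2.08e+05


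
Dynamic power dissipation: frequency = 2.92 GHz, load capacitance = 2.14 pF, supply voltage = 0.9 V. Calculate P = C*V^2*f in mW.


Step 1: V^2 = 0.9^2 = 0.81 V^2
Step 2: P = C*V^2*f = 2.14e-12 F * 0.81 * 2.92e9 Hz
Step 3: P = 5.061528e-03 W
Step 4: P = 5.062 mW

5.062


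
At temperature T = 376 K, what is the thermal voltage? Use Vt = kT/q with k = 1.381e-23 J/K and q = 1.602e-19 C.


Step 1: kT = 1.381e-23 * 376 = 5.19256e-21 J
Step 2: Vt = kT/q = 5.19256e-21 / 1.602e-19
Step 3: Vt = 0.03241 V

0.03241


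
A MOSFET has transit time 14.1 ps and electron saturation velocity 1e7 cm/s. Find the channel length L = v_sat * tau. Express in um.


Step 1: tau in seconds = 14.1 ps * 1e-12 = 1.4100e-11 s
Step 2: L = v_sat * tau = 1e7 * 1.4100e-11 = 1.4100e-04 cm
Step 3: L in um = 1.4100e-04 * 1e4 = 1.41 um

1.41


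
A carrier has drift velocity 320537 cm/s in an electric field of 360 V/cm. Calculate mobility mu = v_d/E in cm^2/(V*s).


Step 1: mu = v_d / E
Step 2: mu = 320537 / 360
Step 3: mu = 890.38 cm^2/(V*s)

890.38


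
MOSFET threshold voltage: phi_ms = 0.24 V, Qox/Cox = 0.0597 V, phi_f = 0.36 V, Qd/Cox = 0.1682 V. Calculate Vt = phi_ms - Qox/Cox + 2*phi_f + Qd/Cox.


Step 1: Vt = phi_ms - Qox/Cox + 2*phi_f + Qd/Cox
Step 2: Vt = 0.24 - 0.0597 + 2*0.36 + 0.1682
Step 3: Vt = 0.24 - 0.0597 + 0.72 + 0.1682
Step 4: Vt = 1.0685 V

1.0685


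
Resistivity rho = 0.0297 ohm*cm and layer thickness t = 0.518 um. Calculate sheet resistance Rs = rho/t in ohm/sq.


Step 1: Convert thickness to cm: t = 0.518 um = 5.1800e-05 cm
Step 2: Rs = rho / t = 0.0297 / 5.1800e-05
Step 3: Rs = 573.4 ohm/sq

573.4


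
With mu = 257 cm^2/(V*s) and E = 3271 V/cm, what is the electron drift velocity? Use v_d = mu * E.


Step 1: v_d = mu * E
Step 2: v_d = 257 * 3271 = 840647
Step 3: v_d = 8.41e+05 cm/s

8.41e+05


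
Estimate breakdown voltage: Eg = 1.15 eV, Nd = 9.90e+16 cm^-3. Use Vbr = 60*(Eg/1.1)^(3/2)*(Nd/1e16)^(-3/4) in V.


Step 1: Eg/1.1 = 1.15/1.1 = 1.045455
Step 2: (Eg/1.1)^1.5 = 1.045455^1.5 = 1.068952
Step 3: (Nd/1e16)^(-0.75) = (9.9)^(-0.75) = 0.179173
Step 4: Vbr = 60 * 1.068952 * 0.179173 = 11.5 V

11.5


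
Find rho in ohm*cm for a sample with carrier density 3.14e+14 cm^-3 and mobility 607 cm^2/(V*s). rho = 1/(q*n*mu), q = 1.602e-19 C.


Step 1: sigma = q * n * mu = 1.602e-19 * 3.14e+14 * 607 = 3.05338e-02 S/cm
Step 2: rho = 1 / sigma = 1 / 3.05338e-02 = 32.75 ohm*cm

32.75


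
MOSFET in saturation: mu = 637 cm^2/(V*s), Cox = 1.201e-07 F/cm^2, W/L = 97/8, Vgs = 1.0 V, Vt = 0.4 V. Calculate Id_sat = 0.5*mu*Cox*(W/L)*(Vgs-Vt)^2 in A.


Step 1: Overdrive voltage Vov = Vgs - Vt = 1.0 - 0.4 = 0.6 V
Step 2: W/L = 97/8 = 12.125
Step 3: Id = 0.5 * 637 * 1.201e-07 * 12.125 * 0.6^2
Step 4: Id = 1.67e-04 A

1.67e-04


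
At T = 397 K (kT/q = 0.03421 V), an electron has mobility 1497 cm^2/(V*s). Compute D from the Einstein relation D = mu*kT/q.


Step 1: D = mu * (kT/q)
Step 2: D = 1497 * 0.03421
Step 3: D = 51.21 cm^2/s

51.21


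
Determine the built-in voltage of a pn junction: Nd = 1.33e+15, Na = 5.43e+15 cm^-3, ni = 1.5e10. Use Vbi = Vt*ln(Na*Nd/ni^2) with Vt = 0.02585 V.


Step 1: Compute Na*Nd/ni^2 = 5.43e+15 * 1.33e+15 / (1.5e10)^2 = 3.2097e+10
Step 2: ln(3.2097e+10) = 24.1920
Step 3: Vbi = 0.02585 * 24.1920 = 0.625 V

0.625


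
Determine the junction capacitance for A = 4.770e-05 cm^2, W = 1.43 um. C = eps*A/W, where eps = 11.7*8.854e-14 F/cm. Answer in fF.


Step 1: eps_Si = 11.7 * 8.854e-14 = 1.035918e-12 F/cm
Step 2: W in cm = 1.43 * 1e-4 = 1.43e-04 cm
Step 3: C = 1.035918e-12 * 4.770e-05 / 1.43e-04 = 3.455475e-13 F
Step 4: C = 345.55 fF

345.55


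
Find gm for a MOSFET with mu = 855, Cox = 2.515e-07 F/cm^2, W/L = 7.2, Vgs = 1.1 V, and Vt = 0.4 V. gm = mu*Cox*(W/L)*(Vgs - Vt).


Step 1: Vov = Vgs - Vt = 1.1 - 0.4 = 0.7 V
Step 2: gm = mu * Cox * (W/L) * Vov
Step 3: gm = 855 * 2.515e-07 * 7.2 * 0.7 = 1.08e-03 S

1.08e-03


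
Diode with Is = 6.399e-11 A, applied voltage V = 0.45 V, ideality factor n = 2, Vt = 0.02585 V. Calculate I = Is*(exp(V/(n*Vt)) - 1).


Step 1: V/(n*Vt) = 0.45/(2*0.02585) = 8.7041
Step 2: exp(8.7041) = 6.0276e+03
Step 3: I = 6.399e-11 * (6.0276e+03 - 1) = 3.86e-07 A

3.86e-07


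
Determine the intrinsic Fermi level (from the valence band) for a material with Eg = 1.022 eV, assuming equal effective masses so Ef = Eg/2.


Step 1: For an intrinsic semiconductor, the Fermi level sits at midgap.
Step 2: Ef = Eg / 2 = 1.022 / 2 = 0.511 eV

0.511


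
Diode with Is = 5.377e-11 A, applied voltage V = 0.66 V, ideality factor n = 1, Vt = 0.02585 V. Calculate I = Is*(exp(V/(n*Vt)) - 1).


Step 1: V/(n*Vt) = 0.66/(1*0.02585) = 25.5319
Step 2: exp(25.5319) = 1.2256e+11
Step 3: I = 5.377e-11 * (1.2256e+11 - 1) = 6.59e+00 A

6.59e+00


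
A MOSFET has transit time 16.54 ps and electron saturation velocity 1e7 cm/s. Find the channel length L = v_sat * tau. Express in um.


Step 1: tau in seconds = 16.54 ps * 1e-12 = 1.6540e-11 s
Step 2: L = v_sat * tau = 1e7 * 1.6540e-11 = 1.6540e-04 cm
Step 3: L in um = 1.6540e-04 * 1e4 = 1.654 um

1.654


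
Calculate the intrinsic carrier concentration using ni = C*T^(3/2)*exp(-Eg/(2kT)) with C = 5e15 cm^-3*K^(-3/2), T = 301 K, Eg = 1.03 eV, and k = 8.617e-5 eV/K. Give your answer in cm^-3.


Step 1: Compute kT = 8.617e-5 * 301 = 0.02593717 eV
Step 2: Exponent = -Eg/(2kT) = -1.03/(2*0.02593717) = -19.85567
Step 3: T^(3/2) = 301^1.5 = 5222.15
Step 4: ni = 5e15 * 5222.15 * exp(-19.85567) = 6.22e+10 cm^-3

6.22e+10


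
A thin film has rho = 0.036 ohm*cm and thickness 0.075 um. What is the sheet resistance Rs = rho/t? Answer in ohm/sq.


Step 1: Convert thickness to cm: t = 0.075 um = 7.5000e-06 cm
Step 2: Rs = rho / t = 0.036 / 7.5000e-06
Step 3: Rs = 4800.0 ohm/sq

4800.0


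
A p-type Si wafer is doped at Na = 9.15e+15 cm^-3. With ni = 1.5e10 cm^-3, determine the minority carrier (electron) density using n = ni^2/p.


Step 1: Majority hole concentration p ≈ Na = 9.15e+15 cm^-3
Step 2: n = ni^2 / Na = (1.5e10)^2 / 9.15e+15
Step 3: n = 2.46e+04 cm^-3

2.46e+04


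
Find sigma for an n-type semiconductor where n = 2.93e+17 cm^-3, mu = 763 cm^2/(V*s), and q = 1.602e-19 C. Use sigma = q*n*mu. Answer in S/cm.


Step 1: sigma = q * n * mu
Step 2: sigma = 1.602e-19 * 2.93e+17 * 763
Step 3: sigma = 3.581e+01 S/cm

3.581e+01


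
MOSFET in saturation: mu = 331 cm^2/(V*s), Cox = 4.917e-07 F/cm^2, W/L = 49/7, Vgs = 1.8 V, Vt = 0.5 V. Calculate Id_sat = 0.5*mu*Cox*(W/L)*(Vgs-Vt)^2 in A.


Step 1: Overdrive voltage Vov = Vgs - Vt = 1.8 - 0.5 = 1.3 V
Step 2: W/L = 49/7 = 7
Step 3: Id = 0.5 * 331 * 4.917e-07 * 7 * 1.3^2
Step 4: Id = 9.63e-04 A

9.63e-04


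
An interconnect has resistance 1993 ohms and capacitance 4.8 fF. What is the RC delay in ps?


Step 1: tau = R * C
Step 2: tau = 1993 * 4.8 fF = 1993 * 4.8e-15 F
Step 3: tau = 9.5664e-12 s = 9.5664 ps

9.5664


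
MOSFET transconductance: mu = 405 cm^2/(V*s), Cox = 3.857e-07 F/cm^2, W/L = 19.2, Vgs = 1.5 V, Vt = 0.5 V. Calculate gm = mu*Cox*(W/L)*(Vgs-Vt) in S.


Step 1: Vov = Vgs - Vt = 1.5 - 0.5 = 1.0 V
Step 2: gm = mu * Cox * (W/L) * Vov
Step 3: gm = 405 * 3.857e-07 * 19.2 * 1.0 = 3.00e-03 S

3.00e-03


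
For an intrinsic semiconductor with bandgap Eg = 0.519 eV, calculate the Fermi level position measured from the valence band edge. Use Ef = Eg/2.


Step 1: For an intrinsic semiconductor, the Fermi level sits at midgap.
Step 2: Ef = Eg / 2 = 0.519 / 2 = 0.2595 eV

0.2595


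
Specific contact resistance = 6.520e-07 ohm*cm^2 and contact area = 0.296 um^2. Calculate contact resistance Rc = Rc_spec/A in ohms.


Step 1: Convert area to cm^2: 0.296 um^2 = 2.9600e-09 cm^2
Step 2: Rc = Rc_spec / A = 6.520e-07 / 2.9600e-09
Step 3: Rc = 2.20e+02 ohms

2.20e+02


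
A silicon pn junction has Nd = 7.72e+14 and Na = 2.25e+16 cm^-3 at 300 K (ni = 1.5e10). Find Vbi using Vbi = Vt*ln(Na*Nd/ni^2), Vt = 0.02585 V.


Step 1: Compute Na*Nd/ni^2 = 2.25e+16 * 7.72e+14 / (1.5e10)^2 = 7.7200e+10
Step 2: ln(7.7200e+10) = 25.0697
Step 3: Vbi = 0.02585 * 25.0697 = 0.648 V

0.648


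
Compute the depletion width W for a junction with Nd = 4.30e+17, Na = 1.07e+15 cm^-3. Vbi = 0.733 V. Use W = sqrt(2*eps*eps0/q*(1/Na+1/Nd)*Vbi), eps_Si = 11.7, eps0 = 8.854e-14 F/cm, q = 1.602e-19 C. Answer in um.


Step 1: 1/Na + 1/Nd = 1/1.07e+15 + 1/4.30e+17 = 9.36905e-16
Step 2: 2*eps*eps0/q = 2*11.7*8.854e-14/1.602e-19 = 1.293281e+07
Step 3: W^2 = 1.293281e+07 * 9.36905e-16 * 0.733 = 8.88162e-09
Step 4: W = sqrt(8.88162e-09) = 9.424e-05 cm = 0.9424 um

0.9424


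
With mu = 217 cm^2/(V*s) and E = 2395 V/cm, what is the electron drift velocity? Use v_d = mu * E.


Step 1: v_d = mu * E
Step 2: v_d = 217 * 2395 = 519715
Step 3: v_d = 5.20e+05 cm/s

5.20e+05


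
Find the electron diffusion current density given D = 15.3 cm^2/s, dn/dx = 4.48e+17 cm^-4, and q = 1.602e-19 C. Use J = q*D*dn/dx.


Step 1: J = q * D * (dn/dx)
Step 2: J = 1.602e-19 * 15.3 * 4.48e+17
Step 3: J = 1.10e+00 A/cm^2

1.10e+00


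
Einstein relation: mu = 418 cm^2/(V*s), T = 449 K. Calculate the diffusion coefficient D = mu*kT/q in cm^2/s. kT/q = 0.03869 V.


Step 1: D = mu * (kT/q)
Step 2: D = 418 * 0.03869
Step 3: D = 16.17 cm^2/s

16.17


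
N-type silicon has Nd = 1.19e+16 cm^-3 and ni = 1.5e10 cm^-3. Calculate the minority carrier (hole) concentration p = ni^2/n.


Step 1: Since Nd >> ni, n ≈ Nd = 1.19e+16 cm^-3
Step 2: p = ni^2 / n = (1.5e10)^2 / 1.19e+16
Step 3: p = 2.25e20 / 1.19e+16 = 1.89e+04 cm^-3

1.89e+04


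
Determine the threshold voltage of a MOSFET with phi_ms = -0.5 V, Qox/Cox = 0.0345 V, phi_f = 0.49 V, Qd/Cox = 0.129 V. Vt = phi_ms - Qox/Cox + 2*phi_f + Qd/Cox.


Step 1: Vt = phi_ms - Qox/Cox + 2*phi_f + Qd/Cox
Step 2: Vt = -0.5 - 0.0345 + 2*0.49 + 0.129
Step 3: Vt = -0.5 - 0.0345 + 0.98 + 0.129
Step 4: Vt = 0.5745 V

0.5745


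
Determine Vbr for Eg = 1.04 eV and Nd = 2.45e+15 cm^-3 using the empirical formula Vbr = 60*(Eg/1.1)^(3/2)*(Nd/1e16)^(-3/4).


Step 1: Eg/1.1 = 1.04/1.1 = 0.945455
Step 2: (Eg/1.1)^1.5 = 0.945455^1.5 = 0.919309
Step 3: (Nd/1e16)^(-0.75) = (0.245)^(-0.75) = 2.871610
Step 4: Vbr = 60 * 0.919309 * 2.871610 = 158.4 V

158.4


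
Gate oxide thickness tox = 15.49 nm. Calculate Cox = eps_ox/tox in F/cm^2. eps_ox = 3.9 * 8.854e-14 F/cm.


Step 1: eps_ox = 3.9 * 8.854e-14 = 3.45306e-13 F/cm
Step 2: tox in cm = 15.49 nm * 1e-7 = 1.5490e-06 cm
Step 3: Cox = 3.45306e-13 / 1.5490e-06 = 2.23e-07 F/cm^2

2.23e-07


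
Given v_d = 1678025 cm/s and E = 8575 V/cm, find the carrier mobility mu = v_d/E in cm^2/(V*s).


Step 1: mu = v_d / E
Step 2: mu = 1678025 / 8575
Step 3: mu = 195.69 cm^2/(V*s)

195.69


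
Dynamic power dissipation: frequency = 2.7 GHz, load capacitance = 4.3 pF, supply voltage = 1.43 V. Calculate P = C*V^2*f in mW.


Step 1: V^2 = 1.43^2 = 2.0449 V^2
Step 2: P = C*V^2*f = 4.3e-12 F * 2.0449 * 2.7e9 Hz
Step 3: P = 2.3741289e-02 W
Step 4: P = 23.741 mW

23.741


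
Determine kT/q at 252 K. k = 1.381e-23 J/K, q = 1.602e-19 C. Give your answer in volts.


Step 1: kT = 1.381e-23 * 252 = 3.48012e-21 J
Step 2: Vt = kT/q = 3.48012e-21 / 1.602e-19
Step 3: Vt = 0.02172 V

0.02172


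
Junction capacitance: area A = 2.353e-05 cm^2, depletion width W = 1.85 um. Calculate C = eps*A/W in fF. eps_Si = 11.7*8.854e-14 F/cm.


Step 1: eps_Si = 11.7 * 8.854e-14 = 1.035918e-12 F/cm
Step 2: W in cm = 1.85 * 1e-4 = 1.85e-04 cm
Step 3: C = 1.035918e-12 * 2.353e-05 / 1.85e-04 = 1.317576e-13 F
Step 4: C = 131.76 fF

131.76


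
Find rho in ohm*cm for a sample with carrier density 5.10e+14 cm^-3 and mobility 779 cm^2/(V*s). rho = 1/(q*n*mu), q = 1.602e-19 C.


Step 1: sigma = q * n * mu = 1.602e-19 * 5.10e+14 * 779 = 6.36459e-02 S/cm
Step 2: rho = 1 / sigma = 1 / 6.36459e-02 = 15.71 ohm*cm

15.71


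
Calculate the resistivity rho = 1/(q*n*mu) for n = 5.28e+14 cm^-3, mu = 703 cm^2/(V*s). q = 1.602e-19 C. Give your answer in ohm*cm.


Step 1: sigma = q * n * mu = 1.602e-19 * 5.28e+14 * 703 = 5.94637e-02 S/cm
Step 2: rho = 1 / sigma = 1 / 5.94637e-02 = 16.82 ohm*cm

16.82


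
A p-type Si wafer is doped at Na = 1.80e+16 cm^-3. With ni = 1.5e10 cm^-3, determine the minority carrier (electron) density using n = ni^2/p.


Step 1: Majority hole concentration p ≈ Na = 1.80e+16 cm^-3
Step 2: n = ni^2 / Na = (1.5e10)^2 / 1.80e+16
Step 3: n = 1.25e+04 cm^-3

1.25e+04


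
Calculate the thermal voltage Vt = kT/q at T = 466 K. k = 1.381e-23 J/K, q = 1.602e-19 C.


Step 1: kT = 1.381e-23 * 466 = 6.43546e-21 J
Step 2: Vt = kT/q = 6.43546e-21 / 1.602e-19
Step 3: Vt = 0.04017 V

0.04017


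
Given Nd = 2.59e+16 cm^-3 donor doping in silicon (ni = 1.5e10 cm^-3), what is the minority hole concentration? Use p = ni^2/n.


Step 1: Since Nd >> ni, n ≈ Nd = 2.59e+16 cm^-3
Step 2: p = ni^2 / n = (1.5e10)^2 / 2.59e+16
Step 3: p = 2.25e20 / 2.59e+16 = 8.69e+03 cm^-3

8.69e+03


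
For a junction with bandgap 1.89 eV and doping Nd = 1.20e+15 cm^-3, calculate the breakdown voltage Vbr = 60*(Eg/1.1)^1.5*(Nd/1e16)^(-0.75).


Step 1: Eg/1.1 = 1.89/1.1 = 1.718182
Step 2: (Eg/1.1)^1.5 = 1.718182^1.5 = 2.252183
Step 3: (Nd/1e16)^(-0.75) = (0.12)^(-0.75) = 4.904718
Step 4: Vbr = 60 * 2.252183 * 4.904718 = 662.8 V

662.8


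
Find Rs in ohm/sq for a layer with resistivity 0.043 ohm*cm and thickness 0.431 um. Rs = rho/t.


Step 1: Convert thickness to cm: t = 0.431 um = 4.3100e-05 cm
Step 2: Rs = rho / t = 0.043 / 4.3100e-05
Step 3: Rs = 997.7 ohm/sq

997.7


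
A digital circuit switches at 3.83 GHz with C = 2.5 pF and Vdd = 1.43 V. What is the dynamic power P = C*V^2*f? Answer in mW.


Step 1: V^2 = 1.43^2 = 2.0449 V^2
Step 2: P = C*V^2*f = 2.5e-12 F * 2.0449 * 3.83e9 Hz
Step 3: P = 1.95799175e-02 W
Step 4: P = 19.58 mW

19.58


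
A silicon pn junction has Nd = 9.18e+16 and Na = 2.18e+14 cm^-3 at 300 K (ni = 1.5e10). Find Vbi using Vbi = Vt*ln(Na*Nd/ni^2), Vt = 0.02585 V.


Step 1: Compute Na*Nd/ni^2 = 2.18e+14 * 9.18e+16 / (1.5e10)^2 = 8.8944e+10
Step 2: ln(8.8944e+10) = 25.2113
Step 3: Vbi = 0.02585 * 25.2113 = 0.652 V

0.652
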